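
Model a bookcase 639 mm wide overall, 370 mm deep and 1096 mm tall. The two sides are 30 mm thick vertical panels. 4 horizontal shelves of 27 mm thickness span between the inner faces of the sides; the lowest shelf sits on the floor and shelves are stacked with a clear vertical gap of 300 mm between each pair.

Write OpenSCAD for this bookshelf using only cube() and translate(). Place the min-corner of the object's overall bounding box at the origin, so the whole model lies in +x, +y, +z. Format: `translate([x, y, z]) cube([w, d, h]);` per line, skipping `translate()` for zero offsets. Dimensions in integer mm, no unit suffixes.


cube([30, 370, 1096]);
translate([609, 0, 0]) cube([30, 370, 1096]);
translate([30, 0, 0]) cube([579, 370, 27]);
translate([30, 0, 327]) cube([579, 370, 27]);
translate([30, 0, 654]) cube([579, 370, 27]);
translate([30, 0, 981]) cube([579, 370, 27]);


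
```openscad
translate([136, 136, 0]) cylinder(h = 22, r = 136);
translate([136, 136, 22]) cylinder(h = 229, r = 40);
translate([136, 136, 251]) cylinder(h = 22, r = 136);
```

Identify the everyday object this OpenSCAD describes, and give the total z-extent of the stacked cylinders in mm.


A spool. The overall height is 273 mm.

Three coaxial cylinders, large–small–large — a spool. Two 22 mm flanges and a 229 mm core give 22 + 229 + 22 = 273 mm.


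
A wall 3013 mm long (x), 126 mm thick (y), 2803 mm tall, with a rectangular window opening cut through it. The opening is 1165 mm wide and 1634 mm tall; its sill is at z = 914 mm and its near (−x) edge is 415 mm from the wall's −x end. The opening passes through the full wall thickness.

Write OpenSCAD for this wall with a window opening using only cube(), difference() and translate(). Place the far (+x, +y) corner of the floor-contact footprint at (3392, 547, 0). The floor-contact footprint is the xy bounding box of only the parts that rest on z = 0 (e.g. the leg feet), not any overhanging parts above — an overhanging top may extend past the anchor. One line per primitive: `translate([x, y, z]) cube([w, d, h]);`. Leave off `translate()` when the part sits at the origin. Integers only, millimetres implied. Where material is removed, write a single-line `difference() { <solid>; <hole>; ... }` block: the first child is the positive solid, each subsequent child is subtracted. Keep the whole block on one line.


difference() { translate([379, 421, 0]) cube([3013, 126, 2803]); translate([794, 421, 914]) cube([1165, 126, 1634]); }


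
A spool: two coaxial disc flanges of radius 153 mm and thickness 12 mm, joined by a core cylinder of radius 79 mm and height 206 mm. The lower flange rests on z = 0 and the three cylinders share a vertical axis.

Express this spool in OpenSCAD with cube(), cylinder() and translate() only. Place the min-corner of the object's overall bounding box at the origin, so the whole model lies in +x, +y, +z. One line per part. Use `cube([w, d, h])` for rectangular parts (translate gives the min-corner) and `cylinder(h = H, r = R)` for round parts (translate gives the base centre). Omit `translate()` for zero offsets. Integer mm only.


translate([153, 153, 0]) cylinder(h = 12, r = 153);
translate([153, 153, 12]) cylinder(h = 206, r = 79);
translate([153, 153, 218]) cylinder(h = 12, r = 153);


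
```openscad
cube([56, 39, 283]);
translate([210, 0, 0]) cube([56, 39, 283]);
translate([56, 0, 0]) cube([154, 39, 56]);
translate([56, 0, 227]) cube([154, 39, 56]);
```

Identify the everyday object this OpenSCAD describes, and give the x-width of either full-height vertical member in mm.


A picture frame. The border width is 56 mm.

Four thin pieces enclosing a rectangular opening — a picture frame. The two full-height stiles are 283 mm tall; the top rail sits at z = 227 and is 56 mm tall, so the border above the opening is 283 − 227 = 56 mm, matching the stile x-width.


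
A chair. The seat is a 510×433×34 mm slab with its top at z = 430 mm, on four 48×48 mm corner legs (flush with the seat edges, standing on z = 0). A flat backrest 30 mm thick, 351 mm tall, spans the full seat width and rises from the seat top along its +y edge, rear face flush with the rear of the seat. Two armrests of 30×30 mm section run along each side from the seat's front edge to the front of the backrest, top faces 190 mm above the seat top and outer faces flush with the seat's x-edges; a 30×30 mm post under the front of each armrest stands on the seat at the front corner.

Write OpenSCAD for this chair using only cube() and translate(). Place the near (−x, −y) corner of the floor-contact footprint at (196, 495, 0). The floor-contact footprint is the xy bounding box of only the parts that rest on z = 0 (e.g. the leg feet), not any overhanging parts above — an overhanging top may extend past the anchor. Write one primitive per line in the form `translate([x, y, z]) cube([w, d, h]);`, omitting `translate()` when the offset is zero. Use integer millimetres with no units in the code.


// leg_h = 430 - 34 = 396
// arm post h = 190 - 30 = 160
translate([196, 495, 396]) cube([510, 433, 34]);
translate([196, 495, 0]) cube([48, 48, 396]);
translate([658, 495, 0]) cube([48, 48, 396]);
translate([196, 880, 0]) cube([48, 48, 396]);
translate([658, 880, 0]) cube([48, 48, 396]);
translate([196, 898, 430]) cube([510, 30, 351]);
translate([196, 495, 590]) cube([30, 403, 30]);
translate([676, 495, 590]) cube([30, 403, 30]);
translate([196, 495, 430]) cube([30, 30, 160]);
translate([676, 495, 430]) cube([30, 30, 160]);


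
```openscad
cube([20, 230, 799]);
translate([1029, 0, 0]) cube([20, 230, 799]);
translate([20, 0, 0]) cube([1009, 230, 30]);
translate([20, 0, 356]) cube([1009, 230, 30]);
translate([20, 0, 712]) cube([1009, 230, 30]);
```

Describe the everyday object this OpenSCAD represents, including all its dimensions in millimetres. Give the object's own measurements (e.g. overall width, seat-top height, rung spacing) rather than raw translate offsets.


An open bookshelf. Two side panels, each 20 mm thick, 230 mm deep and 799 mm tall, stand 1049 mm apart (outside-to-outside). Between them sit 3 shelves, each 30 mm thick and 230 mm deep, spanning the full gap between the sides. The bottom shelf rests on the floor (its underside at z = 0) and the clear gap between one shelf's top and the next shelf's underside is 326 mm.


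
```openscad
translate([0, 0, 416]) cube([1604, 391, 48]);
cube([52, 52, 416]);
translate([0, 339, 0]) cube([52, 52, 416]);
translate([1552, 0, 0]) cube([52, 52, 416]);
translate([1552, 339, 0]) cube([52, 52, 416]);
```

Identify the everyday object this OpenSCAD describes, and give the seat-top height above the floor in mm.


A bench. The seat-top height is 464 mm.

A long slab on four corner posts — a bench. The slab sits at z = 416 with thickness 48, so the top is 416 + 48 = 464 mm.


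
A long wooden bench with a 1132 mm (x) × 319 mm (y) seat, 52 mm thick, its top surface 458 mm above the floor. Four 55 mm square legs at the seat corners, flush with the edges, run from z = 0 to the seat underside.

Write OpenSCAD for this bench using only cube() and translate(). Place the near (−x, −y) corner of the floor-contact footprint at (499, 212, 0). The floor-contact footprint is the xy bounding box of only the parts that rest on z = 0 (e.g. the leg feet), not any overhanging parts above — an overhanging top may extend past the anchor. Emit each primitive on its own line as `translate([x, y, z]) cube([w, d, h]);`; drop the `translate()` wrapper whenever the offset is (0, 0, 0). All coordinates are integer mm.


translate([499, 212, 406]) cube([1132, 319, 52]);
translate([499, 212, 0]) cube([55, 55, 406]);
translate([499, 476, 0]) cube([55, 55, 406]);
translate([1576, 212, 0]) cube([55, 55, 406]);
translate([1576, 476, 0]) cube([55, 55, 406]);


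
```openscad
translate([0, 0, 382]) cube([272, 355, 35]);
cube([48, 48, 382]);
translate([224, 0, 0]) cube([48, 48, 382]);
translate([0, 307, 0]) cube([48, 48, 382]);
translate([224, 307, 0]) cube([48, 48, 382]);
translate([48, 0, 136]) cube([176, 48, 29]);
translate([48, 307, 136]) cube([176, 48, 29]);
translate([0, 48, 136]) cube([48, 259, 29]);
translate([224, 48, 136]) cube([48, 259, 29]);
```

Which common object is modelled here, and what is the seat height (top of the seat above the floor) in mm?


A stool. The seat height is 417 mm.

A 272×355×35 slab at z = 382 on four corner posts — a stool. The seat top is 382 + 35 = 417 mm.


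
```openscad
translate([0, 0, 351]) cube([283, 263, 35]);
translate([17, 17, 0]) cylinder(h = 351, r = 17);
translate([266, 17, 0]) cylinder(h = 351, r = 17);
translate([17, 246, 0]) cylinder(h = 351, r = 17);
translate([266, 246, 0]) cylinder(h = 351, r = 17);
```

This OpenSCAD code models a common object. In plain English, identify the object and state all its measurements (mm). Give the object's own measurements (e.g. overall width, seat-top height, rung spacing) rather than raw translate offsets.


A simple wooden stool: a rectangular seat 283 mm (x) by 263 mm (y), 35 mm thick, top face at z = 386 mm, on four round legs, each 34 mm in diameter. The legs rest on z = 0, each leg's axis is inset half a diameter from the nearest pair of seat edges (so the leg's bounding box is flush with the corner).


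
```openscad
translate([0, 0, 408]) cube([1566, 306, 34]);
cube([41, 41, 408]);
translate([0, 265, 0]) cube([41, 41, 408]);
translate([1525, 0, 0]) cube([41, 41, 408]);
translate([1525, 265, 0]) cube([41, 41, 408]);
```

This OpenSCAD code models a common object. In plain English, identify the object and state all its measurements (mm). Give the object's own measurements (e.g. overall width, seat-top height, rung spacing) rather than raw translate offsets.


A long wooden bench with a 1566 mm (x) × 306 mm (y) seat, 34 mm thick, its top surface 442 mm above the floor. Four 41 mm square legs at the seat corners, flush with the edges, run from z = 0 to the seat underside.


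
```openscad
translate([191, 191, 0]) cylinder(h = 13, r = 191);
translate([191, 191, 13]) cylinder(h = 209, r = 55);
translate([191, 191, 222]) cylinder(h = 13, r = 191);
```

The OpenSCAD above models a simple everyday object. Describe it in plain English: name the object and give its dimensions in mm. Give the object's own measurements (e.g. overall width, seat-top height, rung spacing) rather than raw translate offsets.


A spool: two coaxial disc flanges of radius 191 mm and thickness 13 mm, joined by a core cylinder of radius 55 mm and height 209 mm. The lower flange rests on z = 0 and the three cylinders share a vertical axis.


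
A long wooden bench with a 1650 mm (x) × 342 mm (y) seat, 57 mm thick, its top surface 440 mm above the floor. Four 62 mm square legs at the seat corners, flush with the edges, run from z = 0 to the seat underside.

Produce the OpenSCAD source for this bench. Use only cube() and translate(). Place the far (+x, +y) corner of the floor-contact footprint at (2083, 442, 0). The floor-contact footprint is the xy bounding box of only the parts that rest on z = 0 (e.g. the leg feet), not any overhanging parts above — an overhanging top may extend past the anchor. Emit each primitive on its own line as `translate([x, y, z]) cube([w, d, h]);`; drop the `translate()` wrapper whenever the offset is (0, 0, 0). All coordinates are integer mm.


translate([433, 100, 383]) cube([1650, 342, 57]);
translate([433, 100, 0]) cube([62, 62, 383]);
translate([433, 380, 0]) cube([62, 62, 383]);
translate([2021, 100, 0]) cube([62, 62, 383]);
translate([2021, 380, 0]) cube([62, 62, 383]);


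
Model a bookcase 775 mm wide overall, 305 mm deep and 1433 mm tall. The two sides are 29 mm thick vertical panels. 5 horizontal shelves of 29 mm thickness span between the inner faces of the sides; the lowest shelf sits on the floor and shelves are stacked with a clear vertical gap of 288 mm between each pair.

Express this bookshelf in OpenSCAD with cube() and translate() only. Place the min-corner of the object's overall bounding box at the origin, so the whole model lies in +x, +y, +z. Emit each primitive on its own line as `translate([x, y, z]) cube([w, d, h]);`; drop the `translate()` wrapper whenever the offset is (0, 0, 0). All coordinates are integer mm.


cube([29, 305, 1433]);
translate([746, 0, 0]) cube([29, 305, 1433]);
translate([29, 0, 0]) cube([717, 305, 29]);
translate([29, 0, 317]) cube([717, 305, 29]);
translate([29, 0, 634]) cube([717, 305, 29]);
translate([29, 0, 951]) cube([717, 305, 29]);
translate([29, 0, 1268]) cube([717, 305, 29]);


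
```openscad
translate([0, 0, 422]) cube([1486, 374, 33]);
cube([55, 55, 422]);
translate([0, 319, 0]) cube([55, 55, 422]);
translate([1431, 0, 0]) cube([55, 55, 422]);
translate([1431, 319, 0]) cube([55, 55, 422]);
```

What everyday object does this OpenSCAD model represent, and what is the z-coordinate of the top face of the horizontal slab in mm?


A bench. The seat-top height is 455 mm.

A long slab on four corner posts — a bench. The slab sits at z = 422 with thickness 33, so the top is 422 + 33 = 455 mm.


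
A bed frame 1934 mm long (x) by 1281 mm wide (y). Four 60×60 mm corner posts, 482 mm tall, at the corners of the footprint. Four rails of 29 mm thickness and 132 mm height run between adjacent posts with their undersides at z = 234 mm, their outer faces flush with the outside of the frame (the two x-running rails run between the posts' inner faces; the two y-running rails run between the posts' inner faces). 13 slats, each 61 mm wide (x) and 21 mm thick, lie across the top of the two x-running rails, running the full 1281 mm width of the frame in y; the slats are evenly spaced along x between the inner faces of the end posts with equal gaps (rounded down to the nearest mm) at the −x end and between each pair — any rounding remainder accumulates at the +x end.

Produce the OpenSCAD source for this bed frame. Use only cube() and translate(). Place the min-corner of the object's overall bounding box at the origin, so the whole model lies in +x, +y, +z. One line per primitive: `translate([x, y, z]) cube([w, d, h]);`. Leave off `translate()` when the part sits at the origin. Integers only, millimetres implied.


// slat z = rail_z + rail_h = 234 + 132 = 366
// slat gap = ⌊(1814 − 13·61) / 14⌋ = 72
cube([60, 60, 482]);
translate([0, 1221, 0]) cube([60, 60, 482]);
translate([1874, 0, 0]) cube([60, 60, 482]);
translate([1874, 1221, 0]) cube([60, 60, 482]);
translate([60, 0, 234]) cube([1814, 29, 132]);
translate([60, 1252, 234]) cube([1814, 29, 132]);
translate([0, 60, 234]) cube([29, 1161, 132]);
translate([1905, 60, 234]) cube([29, 1161, 132]);
translate([132, 0, 366]) cube([61, 1281, 21]);
translate([265, 0, 366]) cube([61, 1281, 21]);
translate([398, 0, 366]) cube([61, 1281, 21]);
translate([531, 0, 366]) cube([61, 1281, 21]);
translate([664, 0, 366]) cube([61, 1281, 21]);
translate([797, 0, 366]) cube([61, 1281, 21]);
translate([930, 0, 366]) cube([61, 1281, 21]);
translate([1063, 0, 366]) cube([61, 1281, 21]);
translate([1196, 0, 366]) cube([61, 1281, 21]);
translate([1329, 0, 366]) cube([61, 1281, 21]);
translate([1462, 0, 366]) cube([61, 1281, 21]);
translate([1595, 0, 366]) cube([61, 1281, 21]);
translate([1728, 0, 366]) cube([61, 1281, 21]);


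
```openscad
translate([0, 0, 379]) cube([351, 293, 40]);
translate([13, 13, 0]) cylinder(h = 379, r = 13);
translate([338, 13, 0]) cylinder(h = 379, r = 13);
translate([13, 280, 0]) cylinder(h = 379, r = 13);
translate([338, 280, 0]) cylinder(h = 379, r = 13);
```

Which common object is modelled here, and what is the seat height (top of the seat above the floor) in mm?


A stool. The seat height is 419 mm.

A 351×293×40 slab at z = 379 on four corner cylinders — a stool. The seat top is 379 + 40 = 419 mm.


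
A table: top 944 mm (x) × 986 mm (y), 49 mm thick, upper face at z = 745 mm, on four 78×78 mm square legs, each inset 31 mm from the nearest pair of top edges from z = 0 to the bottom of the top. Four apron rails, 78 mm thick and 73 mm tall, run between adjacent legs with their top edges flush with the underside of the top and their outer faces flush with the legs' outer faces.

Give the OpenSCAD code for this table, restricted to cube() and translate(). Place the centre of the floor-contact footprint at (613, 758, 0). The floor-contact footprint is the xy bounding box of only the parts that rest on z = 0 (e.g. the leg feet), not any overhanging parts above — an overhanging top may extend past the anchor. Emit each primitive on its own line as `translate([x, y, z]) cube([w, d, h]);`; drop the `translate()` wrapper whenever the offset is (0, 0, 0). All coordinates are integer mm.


// leg_h = 745 - 49 = 696
// apron z = 696 - 73 = 623
translate([141, 265, 696]) cube([944, 986, 49]);
translate([172, 296, 0]) cube([78, 78, 696]);
translate([976, 296, 0]) cube([78, 78, 696]);
translate([172, 1142, 0]) cube([78, 78, 696]);
translate([976, 1142, 0]) cube([78, 78, 696]);
translate([250, 296, 623]) cube([726, 78, 73]);
translate([250, 1142, 623]) cube([726, 78, 73]);
translate([172, 374, 623]) cube([78, 768, 73]);
translate([976, 374, 623]) cube([78, 768, 73]);


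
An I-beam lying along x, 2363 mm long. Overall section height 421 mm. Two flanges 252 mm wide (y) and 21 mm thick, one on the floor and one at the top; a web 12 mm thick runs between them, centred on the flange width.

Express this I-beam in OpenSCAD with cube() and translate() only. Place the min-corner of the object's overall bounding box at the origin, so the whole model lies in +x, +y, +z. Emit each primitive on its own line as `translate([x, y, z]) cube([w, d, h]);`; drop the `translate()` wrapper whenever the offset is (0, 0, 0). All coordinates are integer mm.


cube([2363, 252, 21]);
translate([0, 120, 21]) cube([2363, 12, 379]);
translate([0, 0, 400]) cube([2363, 252, 21]);


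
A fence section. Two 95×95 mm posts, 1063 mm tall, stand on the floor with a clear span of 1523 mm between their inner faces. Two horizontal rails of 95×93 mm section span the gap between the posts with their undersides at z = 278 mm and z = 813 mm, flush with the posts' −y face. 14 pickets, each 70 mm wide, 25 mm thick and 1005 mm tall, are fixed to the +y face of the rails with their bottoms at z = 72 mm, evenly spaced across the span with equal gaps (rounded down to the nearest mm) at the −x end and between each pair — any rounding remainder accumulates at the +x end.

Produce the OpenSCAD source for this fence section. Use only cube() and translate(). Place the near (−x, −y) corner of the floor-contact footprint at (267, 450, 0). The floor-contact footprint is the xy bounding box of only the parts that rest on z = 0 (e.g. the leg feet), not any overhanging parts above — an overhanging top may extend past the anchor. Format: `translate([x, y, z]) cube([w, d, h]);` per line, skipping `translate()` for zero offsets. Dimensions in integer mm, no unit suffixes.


translate([267, 450, 0]) cube([95, 95, 1063]);
translate([1885, 450, 0]) cube([95, 95, 1063]);
translate([362, 450, 278]) cube([1523, 95, 93]);
translate([362, 450, 813]) cube([1523, 95, 93]);
translate([398, 545, 72]) cube([70, 25, 1005]);
translate([504, 545, 72]) cube([70, 25, 1005]);
translate([610, 545, 72]) cube([70, 25, 1005]);
translate([716, 545, 72]) cube([70, 25, 1005]);
translate([822, 545, 72]) cube([70, 25, 1005]);
translate([928, 545, 72]) cube([70, 25, 1005]);
translate([1034, 545, 72]) cube([70, 25, 1005]);
translate([1140, 545, 72]) cube([70, 25, 1005]);
translate([1246, 545, 72]) cube([70, 25, 1005]);
translate([1352, 545, 72]) cube([70, 25, 1005]);
translate([1458, 545, 72]) cube([70, 25, 1005]);
translate([1564, 545, 72]) cube([70, 25, 1005]);
translate([1670, 545, 72]) cube([70, 25, 1005]);
translate([1776, 545, 72]) cube([70, 25, 1005]);


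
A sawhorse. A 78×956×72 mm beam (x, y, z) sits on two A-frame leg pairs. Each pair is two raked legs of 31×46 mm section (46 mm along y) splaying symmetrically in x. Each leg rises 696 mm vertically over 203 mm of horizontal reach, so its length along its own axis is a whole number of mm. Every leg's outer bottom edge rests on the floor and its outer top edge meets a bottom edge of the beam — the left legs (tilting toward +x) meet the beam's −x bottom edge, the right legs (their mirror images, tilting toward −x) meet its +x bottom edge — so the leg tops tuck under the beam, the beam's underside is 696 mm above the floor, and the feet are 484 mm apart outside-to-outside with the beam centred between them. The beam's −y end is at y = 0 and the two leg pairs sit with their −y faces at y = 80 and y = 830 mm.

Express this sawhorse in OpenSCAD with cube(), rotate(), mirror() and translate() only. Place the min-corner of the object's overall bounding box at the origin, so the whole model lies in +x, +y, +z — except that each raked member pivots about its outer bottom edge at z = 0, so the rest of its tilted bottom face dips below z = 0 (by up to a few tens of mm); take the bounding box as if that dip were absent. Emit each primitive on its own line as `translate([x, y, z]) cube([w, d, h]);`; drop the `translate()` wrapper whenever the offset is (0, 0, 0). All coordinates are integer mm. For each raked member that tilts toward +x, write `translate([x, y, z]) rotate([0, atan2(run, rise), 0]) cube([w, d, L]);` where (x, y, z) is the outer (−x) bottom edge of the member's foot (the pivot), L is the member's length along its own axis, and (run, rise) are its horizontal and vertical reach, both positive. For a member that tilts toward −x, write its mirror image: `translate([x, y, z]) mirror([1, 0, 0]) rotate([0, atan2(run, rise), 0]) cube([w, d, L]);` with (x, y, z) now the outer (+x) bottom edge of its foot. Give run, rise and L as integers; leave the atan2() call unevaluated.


translate([203, 0, 696]) cube([78, 956, 72]);
translate([0, 80, 0]) rotate([0, atan2(203, 696), 0]) cube([31, 46, 725]);
translate([484, 80, 0]) mirror([1, 0, 0]) rotate([0, atan2(203, 696), 0]) cube([31, 46, 725]);
translate([0, 830, 0]) rotate([0, atan2(203, 696), 0]) cube([31, 46, 725]);
translate([484, 830, 0]) mirror([1, 0, 0]) rotate([0, atan2(203, 696), 0]) cube([31, 46, 725]);


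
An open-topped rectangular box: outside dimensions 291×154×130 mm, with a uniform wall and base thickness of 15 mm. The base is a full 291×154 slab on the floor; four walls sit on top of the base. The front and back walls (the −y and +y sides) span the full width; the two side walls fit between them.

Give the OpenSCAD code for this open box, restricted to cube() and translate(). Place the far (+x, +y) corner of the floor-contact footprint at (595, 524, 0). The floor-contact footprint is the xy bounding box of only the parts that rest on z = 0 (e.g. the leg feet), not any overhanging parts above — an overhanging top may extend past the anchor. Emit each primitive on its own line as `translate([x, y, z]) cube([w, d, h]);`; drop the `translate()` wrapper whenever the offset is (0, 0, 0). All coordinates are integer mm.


translate([304, 370, 0]) cube([291, 154, 15]);
translate([304, 370, 15]) cube([291, 15, 115]);
translate([304, 509, 15]) cube([291, 15, 115]);
translate([304, 385, 15]) cube([15, 124, 115]);
translate([580, 385, 15]) cube([15, 124, 115]);


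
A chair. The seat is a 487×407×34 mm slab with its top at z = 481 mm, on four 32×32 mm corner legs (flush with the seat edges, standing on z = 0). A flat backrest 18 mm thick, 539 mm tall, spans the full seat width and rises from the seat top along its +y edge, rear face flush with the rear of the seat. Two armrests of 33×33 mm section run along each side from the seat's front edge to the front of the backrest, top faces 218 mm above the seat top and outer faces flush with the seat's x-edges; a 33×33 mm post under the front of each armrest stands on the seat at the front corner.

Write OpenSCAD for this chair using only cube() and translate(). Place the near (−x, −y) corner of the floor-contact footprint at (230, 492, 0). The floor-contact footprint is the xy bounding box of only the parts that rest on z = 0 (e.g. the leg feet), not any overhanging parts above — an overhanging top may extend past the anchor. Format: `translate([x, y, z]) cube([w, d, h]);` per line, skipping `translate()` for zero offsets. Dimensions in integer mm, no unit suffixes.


translate([230, 492, 447]) cube([487, 407, 34]);
translate([230, 492, 0]) cube([32, 32, 447]);
translate([685, 492, 0]) cube([32, 32, 447]);
translate([230, 867, 0]) cube([32, 32, 447]);
translate([685, 867, 0]) cube([32, 32, 447]);
translate([230, 881, 481]) cube([487, 18, 539]);
translate([230, 492, 666]) cube([33, 389, 33]);
translate([684, 492, 666]) cube([33, 389, 33]);
translate([230, 492, 481]) cube([33, 33, 185]);
translate([684, 492, 481]) cube([33, 33, 185]);


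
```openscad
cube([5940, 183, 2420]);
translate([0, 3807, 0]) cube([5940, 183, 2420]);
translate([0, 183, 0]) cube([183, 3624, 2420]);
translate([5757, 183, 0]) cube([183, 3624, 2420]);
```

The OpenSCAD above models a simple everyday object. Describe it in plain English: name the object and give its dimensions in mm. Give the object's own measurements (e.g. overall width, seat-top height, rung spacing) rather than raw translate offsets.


The wall frame of a small rectangular building: four walls, each 2420 mm tall and 183 mm thick, enclosing a footprint 5940 mm (x) by 3990 mm (y) outside-to-outside, with no floor or roof. The front and back walls (the −y and +y sides) span the full width; the two side walls fit between them.


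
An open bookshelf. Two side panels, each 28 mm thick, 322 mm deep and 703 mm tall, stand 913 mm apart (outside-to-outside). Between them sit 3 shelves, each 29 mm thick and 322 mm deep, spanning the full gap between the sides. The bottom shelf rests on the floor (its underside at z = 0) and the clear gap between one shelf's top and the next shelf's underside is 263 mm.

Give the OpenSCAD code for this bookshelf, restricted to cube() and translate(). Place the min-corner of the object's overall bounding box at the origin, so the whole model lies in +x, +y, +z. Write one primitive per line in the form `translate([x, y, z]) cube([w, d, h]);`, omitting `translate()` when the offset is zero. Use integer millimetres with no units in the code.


cube([28, 322, 703]);
translate([885, 0, 0]) cube([28, 322, 703]);
translate([28, 0, 0]) cube([857, 322, 29]);
translate([28, 0, 292]) cube([857, 322, 29]);
translate([28, 0, 584]) cube([857, 322, 29]);


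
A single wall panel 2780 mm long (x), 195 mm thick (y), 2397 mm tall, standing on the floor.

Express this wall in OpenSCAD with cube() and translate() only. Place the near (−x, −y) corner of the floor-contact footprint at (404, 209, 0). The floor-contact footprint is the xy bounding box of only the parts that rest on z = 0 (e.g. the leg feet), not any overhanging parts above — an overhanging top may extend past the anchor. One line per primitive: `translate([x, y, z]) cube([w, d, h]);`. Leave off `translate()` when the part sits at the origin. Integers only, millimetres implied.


translate([404, 209, 0]) cube([2780, 195, 2397]);


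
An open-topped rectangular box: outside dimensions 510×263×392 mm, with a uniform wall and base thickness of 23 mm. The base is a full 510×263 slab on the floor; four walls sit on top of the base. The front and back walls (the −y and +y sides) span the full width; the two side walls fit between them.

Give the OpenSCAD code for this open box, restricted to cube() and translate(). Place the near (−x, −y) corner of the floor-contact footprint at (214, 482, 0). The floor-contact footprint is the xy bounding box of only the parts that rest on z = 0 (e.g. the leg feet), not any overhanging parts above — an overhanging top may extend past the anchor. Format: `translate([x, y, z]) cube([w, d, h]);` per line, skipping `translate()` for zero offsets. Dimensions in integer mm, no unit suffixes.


translate([214, 482, 0]) cube([510, 263, 23]);
translate([214, 482, 23]) cube([510, 23, 369]);
translate([214, 722, 23]) cube([510, 23, 369]);
translate([214, 505, 23]) cube([23, 217, 369]);
translate([701, 505, 23]) cube([23, 217, 369]);


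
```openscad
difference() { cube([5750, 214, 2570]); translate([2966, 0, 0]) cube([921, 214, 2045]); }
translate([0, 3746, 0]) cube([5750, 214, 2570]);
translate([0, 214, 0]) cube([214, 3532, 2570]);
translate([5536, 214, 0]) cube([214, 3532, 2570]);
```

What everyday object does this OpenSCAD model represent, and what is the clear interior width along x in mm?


A single room. The interior width is 5322 mm.

Four walls enclosing a rectangle with a door in the front wall — a room. Outside width 5750 minus two 214 mm walls gives 5322 mm.


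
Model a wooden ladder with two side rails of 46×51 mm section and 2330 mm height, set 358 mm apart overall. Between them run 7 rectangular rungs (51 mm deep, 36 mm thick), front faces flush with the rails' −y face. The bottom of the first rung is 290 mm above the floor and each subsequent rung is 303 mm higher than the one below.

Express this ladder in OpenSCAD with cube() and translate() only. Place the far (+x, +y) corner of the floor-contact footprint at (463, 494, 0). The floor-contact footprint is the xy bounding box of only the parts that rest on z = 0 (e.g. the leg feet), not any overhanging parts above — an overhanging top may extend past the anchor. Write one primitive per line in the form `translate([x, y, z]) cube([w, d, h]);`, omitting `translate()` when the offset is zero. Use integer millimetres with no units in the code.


translate([105, 443, 0]) cube([46, 51, 2330]);
translate([417, 443, 0]) cube([46, 51, 2330]);
translate([151, 443, 290]) cube([266, 51, 36]);
translate([151, 443, 593]) cube([266, 51, 36]);
translate([151, 443, 896]) cube([266, 51, 36]);
translate([151, 443, 1199]) cube([266, 51, 36]);
translate([151, 443, 1502]) cube([266, 51, 36]);
translate([151, 443, 1805]) cube([266, 51, 36]);
translate([151, 443, 2108]) cube([266, 51, 36]);


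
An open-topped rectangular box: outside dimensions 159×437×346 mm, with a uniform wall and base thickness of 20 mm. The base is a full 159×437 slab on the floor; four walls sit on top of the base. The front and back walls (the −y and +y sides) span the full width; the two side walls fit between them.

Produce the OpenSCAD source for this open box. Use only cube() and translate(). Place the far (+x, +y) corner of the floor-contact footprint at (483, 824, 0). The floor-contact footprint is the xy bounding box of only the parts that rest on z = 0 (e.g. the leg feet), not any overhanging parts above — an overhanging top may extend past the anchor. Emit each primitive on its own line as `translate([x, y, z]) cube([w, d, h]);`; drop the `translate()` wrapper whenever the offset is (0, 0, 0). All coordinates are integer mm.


translate([324, 387, 0]) cube([159, 437, 20]);
translate([324, 387, 20]) cube([159, 20, 326]);
translate([324, 804, 20]) cube([159, 20, 326]);
translate([324, 407, 20]) cube([20, 397, 326]);
translate([463, 407, 20]) cube([20, 397, 326]);


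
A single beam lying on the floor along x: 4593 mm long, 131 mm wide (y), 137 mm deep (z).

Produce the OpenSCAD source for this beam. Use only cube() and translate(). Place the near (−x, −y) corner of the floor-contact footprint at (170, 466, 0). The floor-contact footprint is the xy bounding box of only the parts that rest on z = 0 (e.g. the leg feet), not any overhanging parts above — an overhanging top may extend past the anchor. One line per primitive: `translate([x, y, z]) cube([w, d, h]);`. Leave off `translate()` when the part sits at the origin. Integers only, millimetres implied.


translate([170, 466, 0]) cube([4593, 131, 137]);


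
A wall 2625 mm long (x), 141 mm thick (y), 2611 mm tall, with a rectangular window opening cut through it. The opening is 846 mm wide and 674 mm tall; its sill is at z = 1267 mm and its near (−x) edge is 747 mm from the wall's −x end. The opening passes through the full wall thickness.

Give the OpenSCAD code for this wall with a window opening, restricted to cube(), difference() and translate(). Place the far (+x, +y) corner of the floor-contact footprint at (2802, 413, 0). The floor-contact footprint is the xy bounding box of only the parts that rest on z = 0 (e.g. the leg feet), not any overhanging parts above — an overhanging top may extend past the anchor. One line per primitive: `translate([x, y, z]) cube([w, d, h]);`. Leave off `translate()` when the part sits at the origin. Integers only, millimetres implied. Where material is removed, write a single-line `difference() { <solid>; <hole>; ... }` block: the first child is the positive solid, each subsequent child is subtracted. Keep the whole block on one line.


difference() { translate([177, 272, 0]) cube([2625, 141, 2611]); translate([924, 272, 1267]) cube([846, 141, 674]); }


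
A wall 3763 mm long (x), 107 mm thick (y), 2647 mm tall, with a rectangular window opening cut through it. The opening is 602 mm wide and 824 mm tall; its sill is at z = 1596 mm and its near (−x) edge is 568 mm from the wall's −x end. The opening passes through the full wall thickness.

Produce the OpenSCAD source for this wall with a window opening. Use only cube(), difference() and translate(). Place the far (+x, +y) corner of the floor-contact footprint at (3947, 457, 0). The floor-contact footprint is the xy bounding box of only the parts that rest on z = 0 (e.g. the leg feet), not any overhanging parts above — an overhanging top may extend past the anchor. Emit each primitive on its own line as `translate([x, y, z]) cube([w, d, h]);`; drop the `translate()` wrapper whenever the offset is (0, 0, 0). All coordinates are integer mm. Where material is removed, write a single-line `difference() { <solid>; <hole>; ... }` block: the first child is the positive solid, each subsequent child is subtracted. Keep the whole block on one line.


difference() { translate([184, 350, 0]) cube([3763, 107, 2647]); translate([752, 350, 1596]) cube([602, 107, 824]); }


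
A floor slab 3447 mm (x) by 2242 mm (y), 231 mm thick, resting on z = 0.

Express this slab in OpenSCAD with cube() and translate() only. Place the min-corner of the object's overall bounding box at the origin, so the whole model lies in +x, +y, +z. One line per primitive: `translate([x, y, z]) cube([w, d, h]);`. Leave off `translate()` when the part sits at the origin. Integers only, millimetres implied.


cube([3447, 2242, 231]);


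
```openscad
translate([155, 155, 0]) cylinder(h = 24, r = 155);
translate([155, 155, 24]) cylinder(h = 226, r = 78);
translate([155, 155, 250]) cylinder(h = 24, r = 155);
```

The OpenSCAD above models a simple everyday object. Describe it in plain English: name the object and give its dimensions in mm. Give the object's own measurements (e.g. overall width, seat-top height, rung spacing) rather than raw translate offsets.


A spool: two coaxial disc flanges of radius 155 mm and thickness 24 mm, joined by a core cylinder of radius 78 mm and height 226 mm. The lower flange rests on z = 0 and the three cylinders share a vertical axis.


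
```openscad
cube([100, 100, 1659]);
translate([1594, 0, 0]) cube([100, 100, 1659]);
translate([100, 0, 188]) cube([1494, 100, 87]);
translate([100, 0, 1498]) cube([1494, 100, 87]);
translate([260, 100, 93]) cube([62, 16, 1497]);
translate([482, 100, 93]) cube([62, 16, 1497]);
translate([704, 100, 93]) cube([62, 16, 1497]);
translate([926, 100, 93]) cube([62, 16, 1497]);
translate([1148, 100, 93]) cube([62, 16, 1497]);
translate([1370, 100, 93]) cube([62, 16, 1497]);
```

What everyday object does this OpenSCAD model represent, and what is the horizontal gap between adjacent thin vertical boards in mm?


A fence section. The picket gap is 160 mm.

Two posts, two rails, 6 pickets — a fence section. Span 1494 mm holds 6 pickets of 62 mm with 7 equal gaps: ⌊(1494 − 6·62) / 7⌋ = 160 mm.


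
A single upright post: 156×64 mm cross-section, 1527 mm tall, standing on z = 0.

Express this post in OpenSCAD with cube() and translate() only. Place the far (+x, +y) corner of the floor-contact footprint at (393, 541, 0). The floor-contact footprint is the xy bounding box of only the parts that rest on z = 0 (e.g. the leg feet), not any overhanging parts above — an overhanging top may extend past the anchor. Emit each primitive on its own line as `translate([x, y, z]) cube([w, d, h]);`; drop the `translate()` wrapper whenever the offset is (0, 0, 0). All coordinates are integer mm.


translate([237, 477, 0]) cube([156, 64, 1527]);


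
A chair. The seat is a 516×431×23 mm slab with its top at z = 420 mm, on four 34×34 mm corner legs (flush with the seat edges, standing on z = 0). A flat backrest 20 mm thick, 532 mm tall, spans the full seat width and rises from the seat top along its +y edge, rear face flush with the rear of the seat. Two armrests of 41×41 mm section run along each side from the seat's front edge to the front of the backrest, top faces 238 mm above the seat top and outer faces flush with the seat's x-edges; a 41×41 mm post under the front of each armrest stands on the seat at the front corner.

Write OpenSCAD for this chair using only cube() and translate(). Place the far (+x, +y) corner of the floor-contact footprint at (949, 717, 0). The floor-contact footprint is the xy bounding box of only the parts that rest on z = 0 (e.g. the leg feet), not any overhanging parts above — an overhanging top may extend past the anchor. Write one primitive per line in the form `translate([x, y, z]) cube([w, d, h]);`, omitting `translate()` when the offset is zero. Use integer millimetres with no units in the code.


translate([433, 286, 397]) cube([516, 431, 23]);
translate([433, 286, 0]) cube([34, 34, 397]);
translate([915, 286, 0]) cube([34, 34, 397]);
translate([433, 683, 0]) cube([34, 34, 397]);
translate([915, 683, 0]) cube([34, 34, 397]);
translate([433, 697, 420]) cube([516, 20, 532]);
translate([433, 286, 617]) cube([41, 411, 41]);
translate([908, 286, 617]) cube([41, 411, 41]);
translate([433, 286, 420]) cube([41, 41, 197]);
translate([908, 286, 420]) cube([41, 41, 197]);


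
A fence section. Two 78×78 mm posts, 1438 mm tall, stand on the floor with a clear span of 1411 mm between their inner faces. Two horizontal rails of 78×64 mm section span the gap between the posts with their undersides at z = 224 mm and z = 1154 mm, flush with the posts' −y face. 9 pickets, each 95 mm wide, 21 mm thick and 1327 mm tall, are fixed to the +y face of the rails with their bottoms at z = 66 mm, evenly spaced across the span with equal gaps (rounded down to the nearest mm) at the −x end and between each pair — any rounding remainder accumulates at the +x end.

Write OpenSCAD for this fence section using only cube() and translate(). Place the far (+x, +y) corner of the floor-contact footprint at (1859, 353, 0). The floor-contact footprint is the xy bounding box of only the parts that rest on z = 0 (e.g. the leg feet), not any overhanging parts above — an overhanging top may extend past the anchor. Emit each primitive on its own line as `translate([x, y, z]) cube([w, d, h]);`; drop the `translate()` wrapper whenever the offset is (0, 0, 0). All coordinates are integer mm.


translate([292, 275, 0]) cube([78, 78, 1438]);
translate([1781, 275, 0]) cube([78, 78, 1438]);
translate([370, 275, 224]) cube([1411, 78, 64]);
translate([370, 275, 1154]) cube([1411, 78, 64]);
translate([425, 353, 66]) cube([95, 21, 1327]);
translate([575, 353, 66]) cube([95, 21, 1327]);
translate([725, 353, 66]) cube([95, 21, 1327]);
translate([875, 353, 66]) cube([95, 21, 1327]);
translate([1025, 353, 66]) cube([95, 21, 1327]);
translate([1175, 353, 66]) cube([95, 21, 1327]);
translate([1325, 353, 66]) cube([95, 21, 1327]);
translate([1475, 353, 66]) cube([95, 21, 1327]);
translate([1625, 353, 66]) cube([95, 21, 1327]);


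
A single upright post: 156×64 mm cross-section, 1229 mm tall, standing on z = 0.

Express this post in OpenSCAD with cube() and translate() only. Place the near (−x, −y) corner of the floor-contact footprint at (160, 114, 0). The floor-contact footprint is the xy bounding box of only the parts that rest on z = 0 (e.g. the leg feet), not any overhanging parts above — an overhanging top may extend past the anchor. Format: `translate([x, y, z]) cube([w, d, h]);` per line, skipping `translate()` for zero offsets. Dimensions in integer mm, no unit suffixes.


translate([160, 114, 0]) cube([156, 64, 1229]);
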